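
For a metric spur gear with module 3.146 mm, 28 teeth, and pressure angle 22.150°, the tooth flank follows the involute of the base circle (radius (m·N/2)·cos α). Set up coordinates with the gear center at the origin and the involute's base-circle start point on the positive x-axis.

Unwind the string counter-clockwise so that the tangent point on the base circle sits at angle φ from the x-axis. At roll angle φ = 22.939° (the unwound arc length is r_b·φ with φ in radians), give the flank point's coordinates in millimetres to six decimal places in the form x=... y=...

x=43.933080 y=0.858714

pitch radius r_p = m·N/2 = 3.146·28/2 = 44.044000
base radius r_b = r_p·cos α = 44.044000·cos 22.150° = 40.793551
roll angle φ = 22.939° = 0.40036108 rad
x = r_b·(cos φ + φ·sin φ) = 40.793551·(0.92092032 + 0.40036108·0.38975089) = 43.933080
y = r_b·(sin φ − φ·cos φ) = 40.793551·(0.38975089 − 0.40036108·0.92092032) = 0.858714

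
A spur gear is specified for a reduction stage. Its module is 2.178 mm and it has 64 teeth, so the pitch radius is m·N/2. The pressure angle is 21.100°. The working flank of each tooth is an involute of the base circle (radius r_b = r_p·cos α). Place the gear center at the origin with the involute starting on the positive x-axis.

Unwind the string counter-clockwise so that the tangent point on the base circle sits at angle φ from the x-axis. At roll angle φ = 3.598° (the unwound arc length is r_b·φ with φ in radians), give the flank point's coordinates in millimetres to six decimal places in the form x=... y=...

x=65.151211 y=0.005365

pitch radius r_p = m·N/2 = 2.178·64/2 = 69.696000
base radius r_b = r_p·cos α = 69.696000·cos 21.100° = 65.023130
roll angle φ = 3.598° = 0.06279695 rad
x = r_b·(cos φ + φ·sin φ) = 65.023130·(0.99802892 + 0.06279695·0.06275568) = 65.151211
y = r_b·(sin φ − φ·cos φ) = 65.023130·(0.06275568 − 0.06279695·0.99802892) = 0.005365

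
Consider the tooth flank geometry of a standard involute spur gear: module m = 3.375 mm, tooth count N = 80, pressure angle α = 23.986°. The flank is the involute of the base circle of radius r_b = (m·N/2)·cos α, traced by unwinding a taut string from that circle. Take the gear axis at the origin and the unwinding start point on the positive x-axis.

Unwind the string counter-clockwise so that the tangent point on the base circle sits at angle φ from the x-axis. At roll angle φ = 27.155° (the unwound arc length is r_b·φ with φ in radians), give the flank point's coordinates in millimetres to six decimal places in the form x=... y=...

x=136.426527 y=4.279418

pitch radius r_p = m·N/2 = 3.375·80/2 = 135.000000
base radius r_b = r_p·cos α = 135.000000·cos 23.986° = 123.342050
roll angle φ = 27.155° = 0.47394416 rad
x = r_b·(cos φ + φ·sin φ) = 123.342050·(0.88977510 + 0.47394416·0.45639924) = 136.426527
y = r_b·(sin φ − φ·cos φ) = 123.342050·(0.45639924 − 0.47394416·0.88977510) = 4.279418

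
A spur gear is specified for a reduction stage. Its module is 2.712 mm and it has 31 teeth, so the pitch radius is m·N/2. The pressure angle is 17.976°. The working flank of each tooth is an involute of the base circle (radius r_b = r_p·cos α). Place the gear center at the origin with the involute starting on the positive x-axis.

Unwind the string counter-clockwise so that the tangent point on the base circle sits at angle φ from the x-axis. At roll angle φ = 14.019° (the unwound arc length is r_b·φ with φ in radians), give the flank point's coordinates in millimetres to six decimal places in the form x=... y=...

pitch radius r_p = m·N/2 = 2.712·31/2 = 42.036000
base radius r_b = r_p·cos α = 42.036000·cos 17.976° = 39.984049
roll angle φ = 14.019° = 0.24467771 rad
x = r_b·(cos φ + φ·sin φ) = 39.984049·(0.97021545 + 0.24467771·0.24224364) = 41.163062
y = r_b·(sin φ − φ·cos φ) = 39.984049·(0.24224364 − 0.24467771·0.97021545) = 0.194065

x=41.163062 y=0.194065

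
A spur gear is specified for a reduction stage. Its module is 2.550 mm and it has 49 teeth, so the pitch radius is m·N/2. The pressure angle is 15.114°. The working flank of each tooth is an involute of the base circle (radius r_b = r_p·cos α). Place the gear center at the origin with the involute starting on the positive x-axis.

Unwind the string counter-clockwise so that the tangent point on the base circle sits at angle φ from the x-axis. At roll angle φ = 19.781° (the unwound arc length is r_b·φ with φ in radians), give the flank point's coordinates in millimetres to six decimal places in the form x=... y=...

pitch radius r_p = m·N/2 = 2.550·49/2 = 62.475000
base radius r_b = r_p·cos α = 62.475000·cos 15.114° = 60.313924
roll angle φ = 19.781° = 0.34524358 rad
x = r_b·(cos φ + φ·sin φ) = 60.313924·(0.94099305 + 0.34524358·0.33842589) = 63.802024
y = r_b·(sin φ − φ·cos φ) = 60.313924·(0.33842589 − 0.34524358·0.94099305) = 0.817500

x=63.802024 y=0.817500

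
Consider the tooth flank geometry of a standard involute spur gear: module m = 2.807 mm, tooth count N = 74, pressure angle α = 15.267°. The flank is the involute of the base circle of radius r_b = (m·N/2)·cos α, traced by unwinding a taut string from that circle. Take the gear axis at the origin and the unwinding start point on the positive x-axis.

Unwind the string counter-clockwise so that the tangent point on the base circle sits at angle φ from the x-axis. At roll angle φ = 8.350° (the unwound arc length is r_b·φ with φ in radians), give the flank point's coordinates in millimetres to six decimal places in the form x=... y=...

pitch radius r_p = m·N/2 = 2.807·74/2 = 103.859000
base radius r_b = r_p·cos α = 103.859000·cos 15.267° = 100.193737
roll angle φ = 8.350° = 0.14573499 rad
x = r_b·(cos φ + φ·sin φ) = 100.193737·(0.98939944 + 0.14573499·0.14521967) = 101.252086
y = r_b·(sin φ − φ·cos φ) = 100.193737·(0.14521967 − 0.14573499·0.98939944) = 0.103155

x=101.252086 y=0.103155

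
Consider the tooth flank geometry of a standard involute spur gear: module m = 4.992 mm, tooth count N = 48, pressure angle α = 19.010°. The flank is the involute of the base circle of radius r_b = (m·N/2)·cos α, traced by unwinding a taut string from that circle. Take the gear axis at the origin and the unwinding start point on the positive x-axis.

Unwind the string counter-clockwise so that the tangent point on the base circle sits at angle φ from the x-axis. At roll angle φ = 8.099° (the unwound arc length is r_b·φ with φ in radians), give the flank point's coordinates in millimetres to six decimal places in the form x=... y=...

x=114.399897 y=0.106431

pitch radius r_p = m·N/2 = 4.992·48/2 = 119.808000
base radius r_b = r_p·cos α = 119.808000·cos 19.010° = 113.273880
roll angle φ = 8.099° = 0.14135422 rad
x = r_b·(cos φ + φ·sin φ) = 113.273880·(0.99002612 + 0.14135422·0.14088395) = 114.399897
y = r_b·(sin φ − φ·cos φ) = 113.273880·(0.14088395 − 0.14135422·0.99002612) = 0.106431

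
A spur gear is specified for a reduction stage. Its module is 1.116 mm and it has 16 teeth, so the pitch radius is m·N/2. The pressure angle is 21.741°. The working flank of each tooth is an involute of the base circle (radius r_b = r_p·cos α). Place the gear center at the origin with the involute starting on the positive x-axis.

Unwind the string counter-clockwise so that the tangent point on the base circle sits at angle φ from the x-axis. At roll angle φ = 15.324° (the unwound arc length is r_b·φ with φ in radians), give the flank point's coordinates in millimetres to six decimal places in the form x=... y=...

x=8.584252 y=0.052508

pitch radius r_p = m·N/2 = 1.116·16/2 = 8.928000
base radius r_b = r_p·cos α = 8.928000·cos 21.741° = 8.292931
roll angle φ = 15.324° = 0.26745425 rad
x = r_b·(cos φ + φ·sin φ) = 8.292931·(0.96444680 + 0.26745425·0.26427706) = 8.584252
y = r_b·(sin φ − φ·cos φ) = 8.292931·(0.26427706 − 0.26745425·0.96444680) = 0.052508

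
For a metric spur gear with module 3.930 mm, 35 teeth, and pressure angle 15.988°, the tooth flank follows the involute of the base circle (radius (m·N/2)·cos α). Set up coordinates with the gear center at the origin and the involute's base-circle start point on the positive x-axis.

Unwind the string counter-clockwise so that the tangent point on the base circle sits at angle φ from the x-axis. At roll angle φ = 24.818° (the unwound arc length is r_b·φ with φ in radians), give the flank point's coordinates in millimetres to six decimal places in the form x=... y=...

x=72.029188 y=1.757677

pitch radius r_p = m·N/2 = 3.930·35/2 = 68.775000
base radius r_b = r_p·cos α = 68.775000·cos 15.988° = 66.114742
roll angle φ = 24.818° = 0.43315581 rad
x = r_b·(cos φ + φ·sin φ) = 66.114742·(0.90764566 + 0.43315581·0.41973725) = 72.029188
y = r_b·(sin φ − φ·cos φ) = 66.114742·(0.41973725 − 0.43315581·0.90764566) = 1.757677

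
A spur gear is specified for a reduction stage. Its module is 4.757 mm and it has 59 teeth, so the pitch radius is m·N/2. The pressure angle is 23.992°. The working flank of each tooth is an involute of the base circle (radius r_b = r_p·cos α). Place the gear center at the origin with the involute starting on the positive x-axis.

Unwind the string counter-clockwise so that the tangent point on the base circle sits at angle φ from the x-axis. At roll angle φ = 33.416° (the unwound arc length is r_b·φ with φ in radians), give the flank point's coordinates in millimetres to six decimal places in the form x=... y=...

x=148.192237 y=8.192977

pitch radius r_p = m·N/2 = 4.757·59/2 = 140.331500
base radius r_b = r_p·cos α = 140.331500·cos 23.992° = 128.207173
roll angle φ = 33.416° = 0.58321922 rad
x = r_b·(cos φ + φ·sin φ) = 128.207173·(0.83469411 + 0.58321922·0.55071385) = 148.192237
y = r_b·(sin φ − φ·cos φ) = 128.207173·(0.55071385 − 0.58321922·0.83469411) = 8.192977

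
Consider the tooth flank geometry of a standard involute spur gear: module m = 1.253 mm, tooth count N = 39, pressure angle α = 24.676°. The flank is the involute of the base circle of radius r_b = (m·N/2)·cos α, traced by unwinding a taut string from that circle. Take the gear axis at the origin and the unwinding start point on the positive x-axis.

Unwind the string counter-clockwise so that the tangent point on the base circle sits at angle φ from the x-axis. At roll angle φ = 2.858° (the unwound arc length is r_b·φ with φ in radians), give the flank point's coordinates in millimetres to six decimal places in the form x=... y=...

pitch radius r_p = m·N/2 = 1.253·39/2 = 24.433500
base radius r_b = r_p·cos α = 24.433500·cos 24.676° = 22.202309
roll angle φ = 2.858° = 0.04988151 rad
x = r_b·(cos φ + φ·sin φ) = 22.202309·(0.99875618 + 0.04988151·0.04986083) = 22.229914
y = r_b·(sin φ − φ·cos φ) = 22.202309·(0.04986083 − 0.04988151·0.99875618) = 0.000918

x=22.229914 y=0.000918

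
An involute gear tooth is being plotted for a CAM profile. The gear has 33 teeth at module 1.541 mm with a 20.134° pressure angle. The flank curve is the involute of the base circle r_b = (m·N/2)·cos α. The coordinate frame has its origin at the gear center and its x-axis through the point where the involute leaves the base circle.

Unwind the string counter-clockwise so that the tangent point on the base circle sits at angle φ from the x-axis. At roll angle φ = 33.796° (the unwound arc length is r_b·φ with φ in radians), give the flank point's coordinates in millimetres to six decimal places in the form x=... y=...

x=27.671334 y=1.576965

pitch radius r_p = m·N/2 = 1.541·33/2 = 25.426500
base radius r_b = r_p·cos α = 25.426500·cos 20.134° = 23.872691
roll angle φ = 33.796° = 0.58985147 rad
x = r_b·(cos φ + φ·sin φ) = 23.872691·(0.83102330 + 0.58985147·0.55623760) = 27.671334
y = r_b·(sin φ − φ·cos φ) = 23.872691·(0.55623760 − 0.58985147·0.83102330) = 1.576965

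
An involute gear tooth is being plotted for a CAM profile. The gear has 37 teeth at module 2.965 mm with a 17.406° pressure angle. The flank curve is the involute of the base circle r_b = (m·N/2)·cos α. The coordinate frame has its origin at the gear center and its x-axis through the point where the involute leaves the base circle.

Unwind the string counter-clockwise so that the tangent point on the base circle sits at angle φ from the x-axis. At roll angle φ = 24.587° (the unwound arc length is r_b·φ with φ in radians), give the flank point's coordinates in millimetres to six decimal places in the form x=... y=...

pitch radius r_p = m·N/2 = 2.965·37/2 = 54.852500
base radius r_b = r_p·cos α = 54.852500·cos 17.406° = 52.340750
roll angle φ = 24.587° = 0.42912410 rad
x = r_b·(cos φ + φ·sin φ) = 52.340750·(0.90933054 + 0.42912410·0.41607448) = 56.940357
y = r_b·(sin φ − φ·cos φ) = 52.340750·(0.41607448 − 0.42912410·0.90933054) = 1.353471

x=56.940357 y=1.353471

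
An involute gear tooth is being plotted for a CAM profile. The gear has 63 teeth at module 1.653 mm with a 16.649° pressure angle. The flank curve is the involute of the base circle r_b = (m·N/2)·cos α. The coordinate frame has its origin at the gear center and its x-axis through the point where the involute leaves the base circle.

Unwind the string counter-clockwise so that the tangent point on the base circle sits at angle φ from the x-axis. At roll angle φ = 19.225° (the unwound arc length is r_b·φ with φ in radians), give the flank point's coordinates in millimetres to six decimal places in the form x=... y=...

x=52.616374 y=0.621150

pitch radius r_p = m·N/2 = 1.653·63/2 = 52.069500
base radius r_b = r_p·cos α = 52.069500·cos 16.649° = 49.886637
roll angle φ = 19.225° = 0.33553955 rad
x = r_b·(cos φ + φ·sin φ) = 49.886637·(0.94423279 + 0.33553955·0.32927868) = 52.616374
y = r_b·(sin φ − φ·cos φ) = 49.886637·(0.32927868 − 0.33553955·0.94423279) = 0.621150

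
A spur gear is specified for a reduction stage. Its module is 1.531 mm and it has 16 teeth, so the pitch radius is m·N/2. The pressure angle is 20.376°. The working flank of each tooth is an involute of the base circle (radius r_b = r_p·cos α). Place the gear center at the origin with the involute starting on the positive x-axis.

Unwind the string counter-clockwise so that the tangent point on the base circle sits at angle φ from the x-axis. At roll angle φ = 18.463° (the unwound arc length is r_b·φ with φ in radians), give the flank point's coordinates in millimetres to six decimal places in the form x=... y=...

x=12.062349 y=0.126737

pitch radius r_p = m·N/2 = 1.531·16/2 = 12.248000
base radius r_b = r_p·cos α = 12.248000·cos 20.376° = 11.481617
roll angle φ = 18.463° = 0.32224014 rad
x = r_b·(cos φ + φ·sin φ) = 11.481617·(0.94852836 + 0.32224014·0.31669219) = 12.062349
y = r_b·(sin φ − φ·cos φ) = 11.481617·(0.31669219 − 0.32224014·0.94852836) = 0.126737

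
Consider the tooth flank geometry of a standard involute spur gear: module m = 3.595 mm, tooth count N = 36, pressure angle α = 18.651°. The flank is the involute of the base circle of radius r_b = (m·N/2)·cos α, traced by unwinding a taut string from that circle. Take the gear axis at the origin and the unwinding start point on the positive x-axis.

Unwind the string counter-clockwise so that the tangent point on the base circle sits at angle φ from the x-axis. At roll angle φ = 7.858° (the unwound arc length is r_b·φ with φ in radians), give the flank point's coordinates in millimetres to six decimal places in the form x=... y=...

x=61.885612 y=0.052623

pitch radius r_p = m·N/2 = 3.595·36/2 = 64.710000
base radius r_b = r_p·cos α = 64.710000·cos 18.651° = 61.311698
roll angle φ = 7.858° = 0.13714797 rad
x = r_b·(cos φ + φ·sin φ) = 61.311698·(0.99060995 + 0.13714797·0.13671843) = 61.885612
y = r_b·(sin φ − φ·cos φ) = 61.311698·(0.13671843 − 0.13714797·0.99060995) = 0.052623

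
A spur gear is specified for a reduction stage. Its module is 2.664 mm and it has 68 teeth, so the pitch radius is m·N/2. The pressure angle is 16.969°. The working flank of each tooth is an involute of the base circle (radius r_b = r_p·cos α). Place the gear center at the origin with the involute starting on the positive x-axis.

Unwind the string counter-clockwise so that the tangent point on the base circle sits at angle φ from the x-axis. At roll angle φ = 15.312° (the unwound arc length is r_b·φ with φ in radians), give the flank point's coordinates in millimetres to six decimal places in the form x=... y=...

x=89.671197 y=0.547246

pitch radius r_p = m·N/2 = 2.664·68/2 = 90.576000
base radius r_b = r_p·cos α = 90.576000·cos 16.969° = 86.632575
roll angle φ = 15.312° = 0.26724482 rad
x = r_b·(cos φ + φ·sin φ) = 86.632575·(0.96450213 + 0.26724482·0.26407506) = 89.671197
y = r_b·(sin φ − φ·cos φ) = 86.632575·(0.26407506 − 0.26724482·0.96450213) = 0.547246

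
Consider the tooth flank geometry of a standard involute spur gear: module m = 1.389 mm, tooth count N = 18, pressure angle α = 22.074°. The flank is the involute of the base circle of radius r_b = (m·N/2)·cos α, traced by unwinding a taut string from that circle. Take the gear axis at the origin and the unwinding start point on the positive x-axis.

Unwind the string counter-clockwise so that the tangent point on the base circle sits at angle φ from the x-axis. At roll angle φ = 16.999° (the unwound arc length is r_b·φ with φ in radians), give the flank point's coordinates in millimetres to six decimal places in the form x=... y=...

x=12.083367 y=0.099962

pitch radius r_p = m·N/2 = 1.389·18/2 = 12.501000
base radius r_b = r_p·cos α = 12.501000·cos 22.074° = 11.584667
roll angle φ = 16.999° = 0.29668852 rad
x = r_b·(cos φ + φ·sin φ) = 11.584667·(0.95630986 + 0.29668852·0.29235501) = 12.083367
y = r_b·(sin φ − φ·cos φ) = 11.584667·(0.29235501 − 0.29668852·0.95630986) = 0.099962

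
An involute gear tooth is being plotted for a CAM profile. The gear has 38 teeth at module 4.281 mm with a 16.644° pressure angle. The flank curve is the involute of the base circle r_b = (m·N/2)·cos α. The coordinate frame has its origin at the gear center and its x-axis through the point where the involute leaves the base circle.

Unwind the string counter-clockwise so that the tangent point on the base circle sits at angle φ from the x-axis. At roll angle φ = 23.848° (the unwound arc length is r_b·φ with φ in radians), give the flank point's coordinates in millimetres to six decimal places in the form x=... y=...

pitch radius r_p = m·N/2 = 4.281·38/2 = 81.339000
base radius r_b = r_p·cos α = 81.339000·cos 16.644° = 77.931132
roll angle φ = 23.848° = 0.41622612 rad
x = r_b·(cos φ + φ·sin φ) = 77.931132·(0.91462127 + 0.41622612·0.40431167) = 84.392117
y = r_b·(sin φ − φ·cos φ) = 77.931132·(0.40431167 − 0.41622612·0.91462127) = 1.840921

x=84.392117 y=1.840921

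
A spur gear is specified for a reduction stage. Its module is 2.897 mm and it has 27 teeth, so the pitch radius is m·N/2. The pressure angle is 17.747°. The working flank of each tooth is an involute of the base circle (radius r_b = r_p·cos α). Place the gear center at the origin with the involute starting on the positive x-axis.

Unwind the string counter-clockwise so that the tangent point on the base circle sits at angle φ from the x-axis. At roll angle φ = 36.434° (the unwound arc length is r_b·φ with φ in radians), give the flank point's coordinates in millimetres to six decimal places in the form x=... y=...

x=44.034857 y=3.065311

pitch radius r_p = m·N/2 = 2.897·27/2 = 39.109500
base radius r_b = r_p·cos α = 39.109500·cos 17.747° = 37.248348
roll angle φ = 36.434° = 0.63589326 rad
x = r_b·(cos φ + φ·sin φ) = 37.248348·(0.80454151 + 0.63589326·0.59389642) = 44.034857
y = r_b·(sin φ − φ·cos φ) = 37.248348·(0.59389642 − 0.63589326·0.80454151) = 3.065311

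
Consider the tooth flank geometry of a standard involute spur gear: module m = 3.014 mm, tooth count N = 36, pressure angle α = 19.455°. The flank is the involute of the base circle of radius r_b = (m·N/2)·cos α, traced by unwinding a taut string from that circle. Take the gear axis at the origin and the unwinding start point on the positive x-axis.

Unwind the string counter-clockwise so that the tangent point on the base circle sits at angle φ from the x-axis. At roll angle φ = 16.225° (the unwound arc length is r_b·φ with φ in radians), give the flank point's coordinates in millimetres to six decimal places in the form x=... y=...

pitch radius r_p = m·N/2 = 3.014·36/2 = 54.252000
base radius r_b = r_p·cos α = 54.252000·cos 19.455° = 51.154394
roll angle φ = 16.225° = 0.28317967 rad
x = r_b·(cos φ + φ·sin φ) = 51.154394·(0.96017186 + 0.28317967·0.27941009) = 53.164512
y = r_b·(sin φ − φ·cos φ) = 51.154394·(0.27941009 − 0.28317967·0.96017186) = 0.384115

x=53.164512 y=0.384115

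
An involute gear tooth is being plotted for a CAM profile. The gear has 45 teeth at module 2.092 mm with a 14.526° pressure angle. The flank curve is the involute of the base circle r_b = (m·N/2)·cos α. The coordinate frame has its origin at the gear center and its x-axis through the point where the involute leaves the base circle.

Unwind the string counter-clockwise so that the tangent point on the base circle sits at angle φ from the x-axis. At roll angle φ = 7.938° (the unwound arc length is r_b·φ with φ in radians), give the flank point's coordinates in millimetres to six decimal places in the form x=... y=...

x=46.000563 y=0.040313

pitch radius r_p = m·N/2 = 2.092·45/2 = 47.070000
base radius r_b = r_p·cos α = 47.070000·cos 14.526° = 45.565357
roll angle φ = 7.938° = 0.13854424 rad
x = r_b·(cos φ + φ·sin φ) = 45.565357·(0.99041809 + 0.13854424·0.13810145) = 46.000563
y = r_b·(sin φ − φ·cos φ) = 45.565357·(0.13810145 − 0.13854424·0.99041809) = 0.040313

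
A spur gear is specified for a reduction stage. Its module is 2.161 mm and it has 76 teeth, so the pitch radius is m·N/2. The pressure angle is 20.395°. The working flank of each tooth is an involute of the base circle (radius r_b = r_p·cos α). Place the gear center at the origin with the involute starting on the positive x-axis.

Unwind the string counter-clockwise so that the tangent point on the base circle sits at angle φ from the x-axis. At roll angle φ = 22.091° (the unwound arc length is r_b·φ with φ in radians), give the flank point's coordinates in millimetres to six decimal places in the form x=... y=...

pitch radius r_p = m·N/2 = 2.161·76/2 = 82.118000
base radius r_b = r_p·cos α = 82.118000·cos 20.395° = 76.970220
roll angle φ = 22.091° = 0.38556069 rad
x = r_b·(cos φ + φ·sin φ) = 76.970220·(0.92658772 + 0.38556069·0.37607872) = 82.480432
y = r_b·(sin φ − φ·cos φ) = 76.970220·(0.37607872 − 0.38556069·0.92658772) = 1.448805

x=82.480432 y=1.448805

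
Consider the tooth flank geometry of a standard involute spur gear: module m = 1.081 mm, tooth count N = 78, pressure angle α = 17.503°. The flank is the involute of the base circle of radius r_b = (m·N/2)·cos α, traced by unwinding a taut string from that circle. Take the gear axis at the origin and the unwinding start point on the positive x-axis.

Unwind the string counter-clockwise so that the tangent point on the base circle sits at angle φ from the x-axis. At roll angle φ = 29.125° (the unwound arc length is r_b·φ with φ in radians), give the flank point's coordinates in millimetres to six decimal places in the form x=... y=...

x=45.070988 y=1.715329

pitch radius r_p = m·N/2 = 1.081·78/2 = 42.159000
base radius r_b = r_p·cos α = 42.159000·cos 17.503° = 40.207089
roll angle φ = 29.125° = 0.50832714 rad
x = r_b·(cos φ + φ·sin φ) = 40.207089·(0.87355994 + 0.50832714·0.48671659) = 45.070988
y = r_b·(sin φ − φ·cos φ) = 40.207089·(0.48671659 − 0.50832714·0.87355994) = 1.715329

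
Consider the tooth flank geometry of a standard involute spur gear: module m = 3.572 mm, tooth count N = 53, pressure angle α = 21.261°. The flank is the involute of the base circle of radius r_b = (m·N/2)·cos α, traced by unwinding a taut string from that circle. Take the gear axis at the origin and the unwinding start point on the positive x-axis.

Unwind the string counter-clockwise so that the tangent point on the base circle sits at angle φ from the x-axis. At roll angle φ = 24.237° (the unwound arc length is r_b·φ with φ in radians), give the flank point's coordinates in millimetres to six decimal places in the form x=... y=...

pitch radius r_p = m·N/2 = 3.572·53/2 = 94.658000
base radius r_b = r_p·cos α = 94.658000·cos 21.261° = 88.215413
roll angle φ = 24.237° = 0.42301545 rad
x = r_b·(cos φ + φ·sin φ) = 88.215413·(0.91185521 + 0.42301545·0.41051197) = 95.758546
y = r_b·(sin φ − φ·cos φ) = 88.215413·(0.41051197 − 0.42301545·0.91185521) = 2.186254

x=95.758546 y=2.186254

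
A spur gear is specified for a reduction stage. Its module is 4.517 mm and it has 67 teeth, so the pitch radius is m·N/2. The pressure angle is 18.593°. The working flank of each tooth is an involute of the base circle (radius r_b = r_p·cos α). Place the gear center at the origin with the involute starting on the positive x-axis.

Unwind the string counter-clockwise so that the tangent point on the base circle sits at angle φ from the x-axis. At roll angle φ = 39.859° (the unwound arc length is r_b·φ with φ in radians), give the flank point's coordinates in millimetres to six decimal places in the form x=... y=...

x=174.039370 y=15.329909

pitch radius r_p = m·N/2 = 4.517·67/2 = 151.319500
base radius r_b = r_p·cos α = 151.319500·cos 18.593° = 143.421738
roll angle φ = 39.859° = 0.69567079 rad
x = r_b·(cos φ + φ·sin φ) = 143.421738·(0.76762397 + 0.69567079·0.64090050) = 174.039370
y = r_b·(sin φ − φ·cos φ) = 143.421738·(0.64090050 − 0.69567079·0.76762397) = 15.329909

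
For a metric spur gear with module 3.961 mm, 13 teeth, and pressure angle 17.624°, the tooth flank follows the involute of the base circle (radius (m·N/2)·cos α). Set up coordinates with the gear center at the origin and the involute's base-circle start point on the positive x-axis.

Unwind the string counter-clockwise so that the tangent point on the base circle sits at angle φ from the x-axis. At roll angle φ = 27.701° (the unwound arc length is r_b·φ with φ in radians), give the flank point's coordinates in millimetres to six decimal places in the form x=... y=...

pitch radius r_p = m·N/2 = 3.961·13/2 = 25.746500
base radius r_b = r_p·cos α = 25.746500·cos 17.624° = 24.538060
roll angle φ = 27.701° = 0.48347366 rad
x = r_b·(cos φ + φ·sin φ) = 24.538060·(0.88538551 + 0.48347366·0.46485750) = 27.240483
y = r_b·(sin φ − φ·cos φ) = 24.538060·(0.46485750 − 0.48347366·0.88538551) = 0.902925

x=27.240483 y=0.902925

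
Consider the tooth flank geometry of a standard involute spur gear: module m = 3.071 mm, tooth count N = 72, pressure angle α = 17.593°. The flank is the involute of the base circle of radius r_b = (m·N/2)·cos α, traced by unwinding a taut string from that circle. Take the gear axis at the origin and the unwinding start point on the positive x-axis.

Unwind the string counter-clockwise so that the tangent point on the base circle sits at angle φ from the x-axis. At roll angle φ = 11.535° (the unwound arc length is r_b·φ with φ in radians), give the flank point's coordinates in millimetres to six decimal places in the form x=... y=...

x=107.499132 y=0.285484

pitch radius r_p = m·N/2 = 3.071·72/2 = 110.556000
base radius r_b = r_p·cos α = 110.556000·cos 17.593° = 105.385031
roll angle φ = 11.535° = 0.20132373 rad
x = r_b·(cos φ + φ·sin φ) = 105.385031·(0.97980273 + 0.20132373·0.19996650) = 107.499132
y = r_b·(sin φ − φ·cos φ) = 105.385031·(0.19996650 − 0.20132373·0.97980273) = 0.285484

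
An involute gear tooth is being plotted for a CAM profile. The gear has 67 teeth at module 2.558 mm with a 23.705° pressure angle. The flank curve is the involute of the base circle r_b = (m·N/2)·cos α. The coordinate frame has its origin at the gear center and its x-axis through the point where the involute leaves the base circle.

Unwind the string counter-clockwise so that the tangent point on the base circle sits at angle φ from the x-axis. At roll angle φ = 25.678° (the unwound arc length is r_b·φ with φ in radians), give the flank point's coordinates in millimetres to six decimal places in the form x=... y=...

pitch radius r_p = m·N/2 = 2.558·67/2 = 85.693000
base radius r_b = r_p·cos α = 85.693000·cos 23.705° = 78.462868
roll angle φ = 25.678° = 0.44816565 rad
x = r_b·(cos φ + φ·sin φ) = 78.462868·(0.90124347 + 0.44816565·0.43331306) = 85.951325
y = r_b·(sin φ − φ·cos φ) = 78.462868·(0.43331306 − 0.44816565·0.90124347) = 2.307334

x=85.951325 y=2.307334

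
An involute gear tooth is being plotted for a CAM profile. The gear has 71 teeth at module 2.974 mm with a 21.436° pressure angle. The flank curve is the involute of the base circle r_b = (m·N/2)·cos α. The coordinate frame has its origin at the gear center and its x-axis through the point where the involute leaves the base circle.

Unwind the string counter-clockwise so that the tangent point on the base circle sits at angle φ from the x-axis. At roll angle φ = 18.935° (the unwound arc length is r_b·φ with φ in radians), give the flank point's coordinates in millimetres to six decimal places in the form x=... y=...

x=103.494743 y=1.169484

pitch radius r_p = m·N/2 = 2.974·71/2 = 105.577000
base radius r_b = r_p·cos α = 105.577000·cos 21.436° = 98.273856
roll angle φ = 18.935° = 0.33047809 rad
x = r_b·(cos φ + φ·sin φ) = 98.273856·(0.94588731 + 0.33047809·0.32449529) = 103.494743
y = r_b·(sin φ − φ·cos φ) = 98.273856·(0.32449529 − 0.33047809·0.94588731) = 1.169484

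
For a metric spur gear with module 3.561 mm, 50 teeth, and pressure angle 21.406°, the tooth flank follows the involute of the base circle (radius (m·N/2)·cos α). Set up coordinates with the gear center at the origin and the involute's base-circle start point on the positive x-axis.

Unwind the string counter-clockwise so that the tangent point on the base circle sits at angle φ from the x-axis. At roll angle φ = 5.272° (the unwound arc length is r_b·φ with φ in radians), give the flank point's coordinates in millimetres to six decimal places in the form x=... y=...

pitch radius r_p = m·N/2 = 3.561·50/2 = 89.025000
base radius r_b = r_p·cos α = 89.025000·cos 21.406° = 82.883842
roll angle φ = 5.272° = 0.09201376 rad
x = r_b·(cos φ + φ·sin φ) = 82.883842·(0.99576972 + 0.09201376·0.09188397) = 83.233969
y = r_b·(sin φ − φ·cos φ) = 82.883842·(0.09188397 − 0.09201376·0.99576972) = 0.021505

x=83.233969 y=0.021505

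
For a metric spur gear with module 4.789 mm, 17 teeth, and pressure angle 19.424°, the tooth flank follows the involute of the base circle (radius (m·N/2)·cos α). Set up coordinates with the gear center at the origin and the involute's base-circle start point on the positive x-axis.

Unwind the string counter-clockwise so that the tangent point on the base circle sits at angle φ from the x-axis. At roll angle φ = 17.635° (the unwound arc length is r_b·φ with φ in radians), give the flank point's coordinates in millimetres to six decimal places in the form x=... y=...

x=40.165187 y=0.369599

pitch radius r_p = m·N/2 = 4.789·17/2 = 40.706500
base radius r_b = r_p·cos α = 40.706500·cos 19.424° = 38.389626
roll angle φ = 17.635° = 0.30778881 rad
x = r_b·(cos φ + φ·sin φ) = 38.389626·(0.95300578 + 0.30778881·0.30295211) = 40.165187
y = r_b·(sin φ − φ·cos φ) = 38.389626·(0.30295211 − 0.30778881·0.95300578) = 0.369599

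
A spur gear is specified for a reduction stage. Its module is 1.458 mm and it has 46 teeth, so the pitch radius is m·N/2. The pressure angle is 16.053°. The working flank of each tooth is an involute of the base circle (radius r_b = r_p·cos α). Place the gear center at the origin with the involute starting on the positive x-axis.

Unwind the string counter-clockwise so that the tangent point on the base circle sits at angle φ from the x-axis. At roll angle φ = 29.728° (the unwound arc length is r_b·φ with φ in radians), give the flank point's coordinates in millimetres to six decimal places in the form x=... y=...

pitch radius r_p = m·N/2 = 1.458·46/2 = 33.534000
base radius r_b = r_p·cos α = 33.534000·cos 16.053° = 32.226386
roll angle φ = 29.728° = 0.51885148 rad
x = r_b·(cos φ + φ·sin φ) = 32.226386·(0.86838928 + 0.51885148·0.49588310) = 36.276565
y = r_b·(sin φ − φ·cos φ) = 32.226386·(0.49588310 − 0.51885148·0.86838928) = 1.460437

x=36.276565 y=1.460437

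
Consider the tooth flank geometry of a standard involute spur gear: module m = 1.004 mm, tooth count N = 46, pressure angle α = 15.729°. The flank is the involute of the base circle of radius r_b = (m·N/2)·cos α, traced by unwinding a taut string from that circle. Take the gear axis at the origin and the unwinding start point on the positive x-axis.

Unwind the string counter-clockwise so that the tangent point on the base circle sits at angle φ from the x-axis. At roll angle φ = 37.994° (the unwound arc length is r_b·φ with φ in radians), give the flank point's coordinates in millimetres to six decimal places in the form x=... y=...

pitch radius r_p = m·N/2 = 1.004·46/2 = 23.092000
base radius r_b = r_p·cos α = 23.092000·cos 15.729° = 22.227312
roll angle φ = 37.994° = 0.66312040 rad
x = r_b·(cos φ + φ·sin φ) = 22.227312·(0.78807522 + 0.66312040·0.61557895) = 26.590049
y = r_b·(sin φ − φ·cos φ) = 22.227312·(0.61557895 − 0.66312040·0.78807522) = 2.066922

x=26.590049 y=2.066922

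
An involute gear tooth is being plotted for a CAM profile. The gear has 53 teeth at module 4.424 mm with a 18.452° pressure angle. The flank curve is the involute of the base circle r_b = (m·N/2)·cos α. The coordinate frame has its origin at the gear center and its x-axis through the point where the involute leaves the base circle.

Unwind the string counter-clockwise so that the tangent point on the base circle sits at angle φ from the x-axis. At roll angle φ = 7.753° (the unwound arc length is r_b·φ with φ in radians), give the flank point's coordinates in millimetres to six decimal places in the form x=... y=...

x=112.222272 y=0.091678

pitch radius r_p = m·N/2 = 4.424·53/2 = 117.236000
base radius r_b = r_p·cos α = 117.236000·cos 18.452° = 111.208797
roll angle φ = 7.753° = 0.13531538 rad
x = r_b·(cos φ + φ·sin φ) = 111.208797·(0.99085884 + 0.13531538·0.13490281) = 112.222272
y = r_b·(sin φ − φ·cos φ) = 111.208797·(0.13490281 − 0.13531538·0.99085884) = 0.091678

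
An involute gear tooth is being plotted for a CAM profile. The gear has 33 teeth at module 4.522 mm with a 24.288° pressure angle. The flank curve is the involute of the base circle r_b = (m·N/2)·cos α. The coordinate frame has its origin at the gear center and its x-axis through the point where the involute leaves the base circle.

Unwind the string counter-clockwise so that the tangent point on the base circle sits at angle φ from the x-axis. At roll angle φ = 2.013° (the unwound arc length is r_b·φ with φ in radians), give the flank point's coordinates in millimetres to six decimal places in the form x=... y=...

x=68.050923 y=0.000983

pitch radius r_p = m·N/2 = 4.522·33/2 = 74.613000
base radius r_b = r_p·cos α = 74.613000·cos 24.288° = 68.008962
roll angle φ = 2.013° = 0.03513348 rad
x = r_b·(cos φ + φ·sin φ) = 68.008962·(0.99938288 + 0.03513348·0.03512625) = 68.050923
y = r_b·(sin φ − φ·cos φ) = 68.008962·(0.03512625 − 0.03513348·0.99938288) = 0.000983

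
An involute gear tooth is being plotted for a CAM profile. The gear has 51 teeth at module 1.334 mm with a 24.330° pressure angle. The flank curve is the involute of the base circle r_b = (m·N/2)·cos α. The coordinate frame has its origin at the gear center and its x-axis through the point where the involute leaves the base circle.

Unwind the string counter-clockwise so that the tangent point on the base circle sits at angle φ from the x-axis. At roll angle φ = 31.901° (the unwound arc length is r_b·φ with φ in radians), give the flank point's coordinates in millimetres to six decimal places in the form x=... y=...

pitch radius r_p = m·N/2 = 1.334·51/2 = 34.017000
base radius r_b = r_p·cos α = 34.017000·cos 24.330° = 30.995871
roll angle φ = 31.901° = 0.55677748 rad
x = r_b·(cos φ + φ·sin φ) = 30.995871·(0.84896246 + 0.55677748·0.52845315) = 35.434272
y = r_b·(sin φ − φ·cos φ) = 30.995871·(0.52845315 − 0.55677748·0.84896246) = 1.728639

x=35.434272 y=1.728639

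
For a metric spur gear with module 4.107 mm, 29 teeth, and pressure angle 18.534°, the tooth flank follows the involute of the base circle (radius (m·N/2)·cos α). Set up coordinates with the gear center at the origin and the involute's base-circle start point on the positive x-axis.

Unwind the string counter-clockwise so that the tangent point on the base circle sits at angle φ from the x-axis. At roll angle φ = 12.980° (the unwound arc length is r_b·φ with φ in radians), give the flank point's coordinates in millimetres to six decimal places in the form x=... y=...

pitch radius r_p = m·N/2 = 4.107·29/2 = 59.551500
base radius r_b = r_p·cos α = 59.551500·cos 18.534° = 56.462873
roll angle φ = 12.980° = 0.22654374 rad
x = r_b·(cos φ + φ·sin φ) = 56.462873·(0.97444853 + 0.22654374·0.22461092) = 57.893232
y = r_b·(sin φ − φ·cos φ) = 56.462873·(0.22461092 − 0.22654374·0.97444853) = 0.217704

x=57.893232 y=0.217704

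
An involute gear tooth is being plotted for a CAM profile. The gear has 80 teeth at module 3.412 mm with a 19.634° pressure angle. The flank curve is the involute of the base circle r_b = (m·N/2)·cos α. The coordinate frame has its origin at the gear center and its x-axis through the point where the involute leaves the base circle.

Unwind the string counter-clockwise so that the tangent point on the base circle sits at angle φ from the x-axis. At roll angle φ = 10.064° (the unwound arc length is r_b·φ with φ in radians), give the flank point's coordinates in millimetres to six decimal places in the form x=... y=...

pitch radius r_p = m·N/2 = 3.412·80/2 = 136.480000
base radius r_b = r_p·cos α = 136.480000·cos 19.634° = 128.544811
roll angle φ = 10.064° = 0.17564994 rad
x = r_b·(cos φ + φ·sin φ) = 128.544811·(0.98461317 + 0.17564994·0.17474811) = 130.512532
y = r_b·(sin φ − φ·cos φ) = 128.544811·(0.17474811 − 0.17564994·0.98461317) = 0.231492

x=130.512532 y=0.231492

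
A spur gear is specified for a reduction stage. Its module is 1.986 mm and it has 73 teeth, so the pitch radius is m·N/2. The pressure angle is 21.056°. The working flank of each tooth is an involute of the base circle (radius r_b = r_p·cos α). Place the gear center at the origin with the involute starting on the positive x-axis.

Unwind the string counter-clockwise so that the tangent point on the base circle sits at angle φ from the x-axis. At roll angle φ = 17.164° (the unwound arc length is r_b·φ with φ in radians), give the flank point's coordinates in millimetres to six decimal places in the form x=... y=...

x=70.616572 y=0.600793

pitch radius r_p = m·N/2 = 1.986·73/2 = 72.489000
base radius r_b = r_p·cos α = 72.489000·cos 21.056° = 67.648889
roll angle φ = 17.164° = 0.29956831 rad
x = r_b·(cos φ + φ·sin φ) = 67.648889·(0.95546397 + 0.29956831·0.29510777) = 70.616572
y = r_b·(sin φ − φ·cos φ) = 67.648889·(0.29510777 − 0.29956831·0.95546397) = 0.600793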